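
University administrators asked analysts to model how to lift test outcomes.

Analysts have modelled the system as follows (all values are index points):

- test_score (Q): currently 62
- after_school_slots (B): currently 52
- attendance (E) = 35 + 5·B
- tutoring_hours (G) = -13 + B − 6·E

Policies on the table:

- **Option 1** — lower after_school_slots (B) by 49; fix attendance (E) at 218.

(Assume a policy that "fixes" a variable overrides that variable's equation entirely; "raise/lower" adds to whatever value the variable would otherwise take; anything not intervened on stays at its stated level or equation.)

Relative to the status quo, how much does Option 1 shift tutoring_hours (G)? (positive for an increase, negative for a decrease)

413

Baseline:
  B = 52
  E = 35 + 5·52 = 295
  G = -13 + 52 − 6·295 = -1731
Option 1 (B − 49, E := 218):
  B = 52 − 49 = 3
  E = 218
  G = -13 + 3 − 6·218 = -1318
Change in G: -1318 − (-1731) = 413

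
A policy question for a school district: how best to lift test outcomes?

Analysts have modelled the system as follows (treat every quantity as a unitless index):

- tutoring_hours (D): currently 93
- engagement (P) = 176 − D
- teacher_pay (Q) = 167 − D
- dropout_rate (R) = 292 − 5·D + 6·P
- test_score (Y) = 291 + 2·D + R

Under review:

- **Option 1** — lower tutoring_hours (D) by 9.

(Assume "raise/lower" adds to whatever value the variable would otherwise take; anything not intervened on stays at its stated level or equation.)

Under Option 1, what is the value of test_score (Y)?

883

Option 1 (D − 9):
  D = 93 − 9 = 84
  P = 176 − 84 = 92
  R = 292 − 5·84 + 6·92 = 424
  Y = 291 + 2·84 + 424 = 883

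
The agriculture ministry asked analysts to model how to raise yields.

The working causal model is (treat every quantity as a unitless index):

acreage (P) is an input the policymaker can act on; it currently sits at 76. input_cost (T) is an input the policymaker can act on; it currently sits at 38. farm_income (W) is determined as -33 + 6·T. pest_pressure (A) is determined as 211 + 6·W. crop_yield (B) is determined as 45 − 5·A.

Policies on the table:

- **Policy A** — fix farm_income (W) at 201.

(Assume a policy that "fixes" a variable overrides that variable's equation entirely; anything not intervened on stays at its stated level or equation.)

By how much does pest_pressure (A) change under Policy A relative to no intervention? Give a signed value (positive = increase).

Baseline:
  T = 38
  W = -33 + 6·38 = 195
  A = 211 + 6·195 = 1381
Policy A (W := 201):
  T = 38
  W = 201
  A = 211 + 6·201 = 1417
Change in A: 1417 − 1381 = 36

36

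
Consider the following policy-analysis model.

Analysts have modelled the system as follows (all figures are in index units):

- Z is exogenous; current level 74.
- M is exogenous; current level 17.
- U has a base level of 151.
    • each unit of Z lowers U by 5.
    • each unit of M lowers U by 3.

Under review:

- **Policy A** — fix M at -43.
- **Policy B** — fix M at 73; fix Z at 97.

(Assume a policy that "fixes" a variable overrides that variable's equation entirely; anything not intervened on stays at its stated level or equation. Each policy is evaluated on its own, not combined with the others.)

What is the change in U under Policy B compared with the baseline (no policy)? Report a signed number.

Baseline:
  Z = 74
  M = 17
  U = 151 − 5·74 − 3·17 = -270
Policy B (M := 73, Z := 97):
  Z = 97
  M = 73
  U = 151 − 5·97 − 3·73 = -553
Change in U: -553 − (-270) = -283

-283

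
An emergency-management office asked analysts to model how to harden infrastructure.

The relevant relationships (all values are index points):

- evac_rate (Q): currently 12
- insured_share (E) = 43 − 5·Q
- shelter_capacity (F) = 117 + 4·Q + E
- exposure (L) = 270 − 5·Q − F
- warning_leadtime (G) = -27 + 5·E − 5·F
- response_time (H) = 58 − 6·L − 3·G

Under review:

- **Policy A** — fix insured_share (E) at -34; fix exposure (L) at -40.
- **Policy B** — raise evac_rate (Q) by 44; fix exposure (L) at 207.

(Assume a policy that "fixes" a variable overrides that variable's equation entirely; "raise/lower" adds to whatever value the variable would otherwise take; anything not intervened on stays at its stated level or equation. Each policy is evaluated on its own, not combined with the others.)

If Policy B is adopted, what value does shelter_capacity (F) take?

Policy B (Q + 44, L := 207):
  Q = 12 + 44 = 56
  E = 43 − 5·56 = -237
  F = 117 + 4·56 + (-237) = 104

104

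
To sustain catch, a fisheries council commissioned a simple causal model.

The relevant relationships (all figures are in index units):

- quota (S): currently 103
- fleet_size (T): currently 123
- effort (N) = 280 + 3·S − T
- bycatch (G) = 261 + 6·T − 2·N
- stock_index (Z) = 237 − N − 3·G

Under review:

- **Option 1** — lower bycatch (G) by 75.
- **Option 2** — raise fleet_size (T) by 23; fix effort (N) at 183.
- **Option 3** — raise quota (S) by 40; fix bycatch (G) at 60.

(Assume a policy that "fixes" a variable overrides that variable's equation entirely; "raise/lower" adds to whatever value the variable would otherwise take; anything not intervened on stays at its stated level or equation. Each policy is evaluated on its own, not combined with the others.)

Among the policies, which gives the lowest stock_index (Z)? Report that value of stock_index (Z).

Option 1 (G − 75):
  S = 103
  T = 123
  N = 280 + 3·103 − 123 = 466
  G = 261 + 6·123 − 2·466 (−75 from intervention) = -8
  Z = 237 − 466 − 3·(-8) = -205
Option 2 (T + 23, N := 183):
  S = 103
  T = 123 + 23 = 146
  N = 183
  G = 261 + 6·146 − 2·183 = 771
  Z = 237 − 183 − 3·771 = -2259
Option 3 (S + 40, G := 60):
  S = 103 + 40 = 143
  T = 123
  N = 280 + 3·143 − 123 = 586
  G = 60
  Z = 237 − 586 − 3·60 = -529
Comparing — Option 1: Z=-205, Option 2: Z=-2259, Option 3: Z=-529. Lowest is -2259 (Option 2).

-2259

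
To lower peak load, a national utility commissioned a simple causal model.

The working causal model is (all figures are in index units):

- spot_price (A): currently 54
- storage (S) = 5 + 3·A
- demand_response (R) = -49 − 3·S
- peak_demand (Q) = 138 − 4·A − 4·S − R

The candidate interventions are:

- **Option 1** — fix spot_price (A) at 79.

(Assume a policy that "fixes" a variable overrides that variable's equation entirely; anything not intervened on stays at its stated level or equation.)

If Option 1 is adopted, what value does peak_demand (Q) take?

-371

Option 1 (A := 79):
  A = 79
  S = 5 + 3·79 = 242
  R = -49 − 3·242 = -775
  Q = 138 − 4·79 − 4·242 − (-775) = -371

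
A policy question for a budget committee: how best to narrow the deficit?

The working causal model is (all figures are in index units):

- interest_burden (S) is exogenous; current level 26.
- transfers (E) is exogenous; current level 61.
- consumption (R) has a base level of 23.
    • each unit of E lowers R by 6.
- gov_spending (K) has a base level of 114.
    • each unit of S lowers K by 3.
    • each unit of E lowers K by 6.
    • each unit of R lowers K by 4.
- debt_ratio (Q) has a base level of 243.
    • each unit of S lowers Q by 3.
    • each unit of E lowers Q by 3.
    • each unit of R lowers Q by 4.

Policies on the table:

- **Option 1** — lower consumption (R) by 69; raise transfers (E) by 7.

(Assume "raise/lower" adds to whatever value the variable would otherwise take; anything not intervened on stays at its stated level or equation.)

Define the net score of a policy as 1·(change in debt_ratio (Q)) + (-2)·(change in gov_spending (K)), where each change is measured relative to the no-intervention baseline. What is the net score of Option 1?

-381

Baseline:
  S = 26
  E = 61
  R = 23 − 6·61 = -343
  K = 114 − 3·26 − 6·61 − 4·(-343) = 1042
  Q = 243 − 3·26 − 3·61 − 4·(-343) = 1354
Option 1 (R − 69, E + 7):
  S = 26
  E = 61 + 7 = 68
  R = 23 − 6·68 (−69 from intervention) = -454
  K = 114 − 3·26 − 6·68 − 4·(-454) = 1444
  Q = 243 − 3·26 − 3·68 − 4·(-454) = 1777
ΔQ = 1777 − 1354 = 423; ΔK = 1444 − 1042 = 402
Score = 1·423 + (-2)·402 = -381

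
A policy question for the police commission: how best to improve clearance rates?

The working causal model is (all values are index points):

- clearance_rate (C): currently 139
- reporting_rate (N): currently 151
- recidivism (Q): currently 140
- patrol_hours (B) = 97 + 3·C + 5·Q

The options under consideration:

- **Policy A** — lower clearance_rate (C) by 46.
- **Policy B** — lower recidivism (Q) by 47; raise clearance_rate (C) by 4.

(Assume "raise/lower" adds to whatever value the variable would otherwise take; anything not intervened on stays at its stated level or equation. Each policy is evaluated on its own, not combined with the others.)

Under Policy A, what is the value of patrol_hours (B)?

1076

Policy A (C − 46):
  C = 139 − 46 = 93
  Q = 140
  B = 97 + 3·93 + 5·140 = 1076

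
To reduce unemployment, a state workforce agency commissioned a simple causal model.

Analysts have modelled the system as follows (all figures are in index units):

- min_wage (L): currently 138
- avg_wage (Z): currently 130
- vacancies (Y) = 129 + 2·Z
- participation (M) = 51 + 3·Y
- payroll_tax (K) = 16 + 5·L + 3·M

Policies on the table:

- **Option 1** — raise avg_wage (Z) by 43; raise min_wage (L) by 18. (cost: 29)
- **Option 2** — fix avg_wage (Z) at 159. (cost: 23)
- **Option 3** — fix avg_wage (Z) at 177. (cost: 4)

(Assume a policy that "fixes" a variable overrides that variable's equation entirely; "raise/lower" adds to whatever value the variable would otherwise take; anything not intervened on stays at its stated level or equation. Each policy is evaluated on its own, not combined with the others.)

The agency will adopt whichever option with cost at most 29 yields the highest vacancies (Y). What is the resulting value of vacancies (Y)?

483

Option 1 (Z + 43, L + 18):
  Z = 130 + 43 = 173
  Y = 129 + 2·173 = 475
Option 2 (Z := 159):
  Z = 159
  Y = 129 + 2·159 = 447
Option 3 (Z := 177):
  Z = 177
  Y = 129 + 2·177 = 483
Comparing — Option 1: Y=475, Option 2: Y=447, Option 3: Y=483. Highest is 483 (Option 3).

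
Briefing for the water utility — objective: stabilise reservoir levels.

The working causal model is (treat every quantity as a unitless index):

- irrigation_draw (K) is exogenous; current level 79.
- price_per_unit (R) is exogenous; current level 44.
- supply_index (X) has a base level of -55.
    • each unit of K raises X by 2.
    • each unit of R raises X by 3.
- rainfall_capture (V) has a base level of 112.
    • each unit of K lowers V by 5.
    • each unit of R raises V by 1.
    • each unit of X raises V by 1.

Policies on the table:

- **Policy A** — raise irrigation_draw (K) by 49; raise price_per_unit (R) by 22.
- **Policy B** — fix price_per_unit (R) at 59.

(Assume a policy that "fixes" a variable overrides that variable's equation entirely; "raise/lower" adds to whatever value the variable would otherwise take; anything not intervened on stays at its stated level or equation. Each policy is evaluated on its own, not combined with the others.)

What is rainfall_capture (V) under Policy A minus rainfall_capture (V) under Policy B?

Policy A (K + 49, R + 22):
  K = 79 + 49 = 128
  R = 44 + 22 = 66
  X = -55 + 2·128 + 3·66 = 399
  V = 112 − 5·128 + 66 + 399 = -63
Policy B (R := 59):
  K = 79
  R = 59
  X = -55 + 2·79 + 3·59 = 280
  V = 112 − 5·79 + 59 + 280 = 56
V: -63 − 56 = -119

-119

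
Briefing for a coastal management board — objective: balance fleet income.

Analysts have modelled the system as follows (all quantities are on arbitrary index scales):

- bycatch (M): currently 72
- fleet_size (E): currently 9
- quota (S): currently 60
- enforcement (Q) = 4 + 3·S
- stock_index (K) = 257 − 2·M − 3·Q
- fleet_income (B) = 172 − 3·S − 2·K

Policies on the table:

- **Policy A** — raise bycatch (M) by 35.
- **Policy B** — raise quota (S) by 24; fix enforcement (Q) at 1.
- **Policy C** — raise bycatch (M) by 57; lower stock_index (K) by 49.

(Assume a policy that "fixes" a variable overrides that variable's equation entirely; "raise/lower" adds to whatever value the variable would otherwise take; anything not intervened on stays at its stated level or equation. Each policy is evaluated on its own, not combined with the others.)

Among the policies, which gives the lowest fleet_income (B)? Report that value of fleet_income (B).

Policy A (M + 35):
  M = 72 + 35 = 107
  S = 60
  Q = 4 + 3·60 = 184
  K = 257 − 2·107 − 3·184 = -509
  B = 172 − 3·60 − 2·(-509) = 1010
Policy B (S + 24, Q := 1):
  M = 72
  S = 60 + 24 = 84
  Q = 1
  K = 257 − 2·72 − 3·1 = 110
  B = 172 − 3·84 − 2·110 = -300
Policy C (M + 57, K − 49):
  M = 72 + 57 = 129
  S = 60
  Q = 4 + 3·60 = 184
  K = 257 − 2·129 − 3·184 (−49 from intervention) = -602
  B = 172 − 3·60 − 2·(-602) = 1196
Comparing — Policy A: B=1010, Policy B: B=-300, Policy C: B=1196. Lowest is -300 (Policy B).

-300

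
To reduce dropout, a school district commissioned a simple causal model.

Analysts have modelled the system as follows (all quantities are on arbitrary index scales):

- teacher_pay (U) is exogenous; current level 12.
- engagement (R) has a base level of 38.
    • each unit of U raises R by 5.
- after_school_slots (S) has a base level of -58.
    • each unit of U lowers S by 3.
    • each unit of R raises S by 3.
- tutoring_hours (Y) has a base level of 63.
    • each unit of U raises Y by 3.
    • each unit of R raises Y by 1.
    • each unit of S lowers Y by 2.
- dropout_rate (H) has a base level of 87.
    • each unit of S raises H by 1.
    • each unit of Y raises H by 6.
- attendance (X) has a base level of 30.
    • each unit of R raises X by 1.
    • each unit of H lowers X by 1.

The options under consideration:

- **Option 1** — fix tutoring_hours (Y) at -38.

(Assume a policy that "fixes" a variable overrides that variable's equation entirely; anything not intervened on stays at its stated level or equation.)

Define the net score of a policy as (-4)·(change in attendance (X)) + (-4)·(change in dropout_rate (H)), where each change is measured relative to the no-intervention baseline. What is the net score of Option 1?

Baseline:
  U = 12
  R = 38 + 5·12 = 98
  S = -58 − 3·12 + 3·98 = 200
  Y = 63 + 3·12 + 98 − 2·200 = -203
  H = 87 + 200 + 6·(-203) = -931
  X = 30 + 98 − (-931) = 1059
Option 1 (Y := -38):
  U = 12
  R = 38 + 5·12 = 98
  S = -58 − 3·12 + 3·98 = 200
  Y = -38
  H = 87 + 200 + 6·(-38) = 59
  X = 30 + 98 − 59 = 69
ΔX = 69 − 1059 = -990; ΔH = 59 − (-931) = 990
Score = (-4)·(-990) + (-4)·990 = 0

0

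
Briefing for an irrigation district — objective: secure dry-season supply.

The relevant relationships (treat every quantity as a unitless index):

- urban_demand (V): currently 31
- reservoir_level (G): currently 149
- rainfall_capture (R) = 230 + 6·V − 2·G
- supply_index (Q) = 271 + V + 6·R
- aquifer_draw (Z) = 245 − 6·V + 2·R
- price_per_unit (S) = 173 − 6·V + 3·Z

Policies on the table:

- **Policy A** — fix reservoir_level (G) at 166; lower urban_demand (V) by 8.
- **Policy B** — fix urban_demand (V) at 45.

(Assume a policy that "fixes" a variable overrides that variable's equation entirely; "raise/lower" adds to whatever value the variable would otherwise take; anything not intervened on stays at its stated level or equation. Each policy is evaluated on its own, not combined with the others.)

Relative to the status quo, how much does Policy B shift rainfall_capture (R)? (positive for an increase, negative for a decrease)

Baseline:
  V = 31
  G = 149
  R = 230 + 6·31 − 2·149 = 118
Policy B (V := 45):
  V = 45
  G = 149
  R = 230 + 6·45 − 2·149 = 202
Change in R: 202 − 118 = 84

84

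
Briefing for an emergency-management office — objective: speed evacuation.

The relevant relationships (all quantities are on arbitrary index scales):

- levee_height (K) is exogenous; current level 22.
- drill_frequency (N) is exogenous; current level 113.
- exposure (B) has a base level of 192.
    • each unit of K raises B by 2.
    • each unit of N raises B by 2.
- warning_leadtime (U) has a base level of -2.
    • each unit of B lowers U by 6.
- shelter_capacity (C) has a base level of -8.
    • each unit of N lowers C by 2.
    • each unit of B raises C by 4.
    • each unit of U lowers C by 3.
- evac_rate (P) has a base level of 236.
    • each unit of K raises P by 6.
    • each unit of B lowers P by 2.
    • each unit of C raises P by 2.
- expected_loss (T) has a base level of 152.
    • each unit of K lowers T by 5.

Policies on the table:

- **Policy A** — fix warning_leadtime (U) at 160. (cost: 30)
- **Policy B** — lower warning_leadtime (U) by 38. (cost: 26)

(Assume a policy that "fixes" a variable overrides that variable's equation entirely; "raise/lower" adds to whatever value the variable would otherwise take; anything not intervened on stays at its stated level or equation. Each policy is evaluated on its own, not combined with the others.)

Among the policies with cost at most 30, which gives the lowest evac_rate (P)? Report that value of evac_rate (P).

Policy A (U := 160):
  K = 22
  N = 113
  B = 192 + 2·22 + 2·113 = 462
  U = 160
  C = -8 − 2·113 + 4·462 − 3·160 = 1134
  P = 236 + 6·22 − 2·462 + 2·1134 = 1712
Policy B (U − 38):
  K = 22
  N = 113
  B = 192 + 2·22 + 2·113 = 462
  U = -2 − 6·462 (−38 from intervention) = -2812
  C = -8 − 2·113 + 4·462 − 3·(-2812) = 10050
  P = 236 + 6·22 − 2·462 + 2·10050 = 19544
Comparing — Policy A: P=1712, Policy B: P=19544. Lowest is 1712 (Policy A).

1712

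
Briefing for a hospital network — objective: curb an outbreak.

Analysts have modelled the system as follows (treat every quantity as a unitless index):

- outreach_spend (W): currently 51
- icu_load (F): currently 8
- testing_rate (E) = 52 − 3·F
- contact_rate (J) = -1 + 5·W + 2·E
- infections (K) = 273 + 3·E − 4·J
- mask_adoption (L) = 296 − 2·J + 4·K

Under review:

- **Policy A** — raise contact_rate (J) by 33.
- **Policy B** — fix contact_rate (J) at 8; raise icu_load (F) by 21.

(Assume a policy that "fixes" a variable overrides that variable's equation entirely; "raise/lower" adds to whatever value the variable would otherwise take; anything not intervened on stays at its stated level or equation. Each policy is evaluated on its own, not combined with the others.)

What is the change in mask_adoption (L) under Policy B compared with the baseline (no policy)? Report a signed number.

Baseline:
  W = 51
  F = 8
  E = 52 − 3·8 = 28
  J = -1 + 5·51 + 2·28 = 310
  K = 273 + 3·28 − 4·310 = -883
  L = 296 − 2·310 + 4·(-883) = -3856
Policy B (J := 8, F + 21):
  W = 51
  F = 8 + 21 = 29
  E = 52 − 3·29 = -35
  J = 8
  K = 273 + 3·(-35) − 4·8 = 136
  L = 296 − 2·8 + 4·136 = 824
Change in L: 824 − (-3856) = 4680

4680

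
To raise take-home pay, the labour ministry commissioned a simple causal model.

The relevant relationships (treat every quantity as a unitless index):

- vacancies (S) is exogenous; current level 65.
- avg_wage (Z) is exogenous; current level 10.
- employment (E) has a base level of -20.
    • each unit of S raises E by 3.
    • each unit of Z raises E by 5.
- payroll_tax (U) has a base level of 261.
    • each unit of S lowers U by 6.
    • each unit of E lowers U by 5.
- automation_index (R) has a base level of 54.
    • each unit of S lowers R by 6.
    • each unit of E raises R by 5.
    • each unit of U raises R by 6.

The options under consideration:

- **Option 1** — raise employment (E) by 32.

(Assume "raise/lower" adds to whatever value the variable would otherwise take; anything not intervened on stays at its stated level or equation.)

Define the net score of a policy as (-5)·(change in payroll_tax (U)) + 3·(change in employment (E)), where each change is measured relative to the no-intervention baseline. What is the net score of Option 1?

Baseline:
  S = 65
  Z = 10
  E = -20 + 3·65 + 5·10 = 225
  U = 261 − 6·65 − 5·225 = -1254
Option 1 (E + 32):
  S = 65
  Z = 10
  E = -20 + 3·65 + 5·10 (+32 from intervention) = 257
  U = 261 − 6·65 − 5·257 = -1414
ΔU = -1414 − (-1254) = -160; ΔE = 257 − 225 = 32
Score = (-5)·(-160) + 3·32 = 896

896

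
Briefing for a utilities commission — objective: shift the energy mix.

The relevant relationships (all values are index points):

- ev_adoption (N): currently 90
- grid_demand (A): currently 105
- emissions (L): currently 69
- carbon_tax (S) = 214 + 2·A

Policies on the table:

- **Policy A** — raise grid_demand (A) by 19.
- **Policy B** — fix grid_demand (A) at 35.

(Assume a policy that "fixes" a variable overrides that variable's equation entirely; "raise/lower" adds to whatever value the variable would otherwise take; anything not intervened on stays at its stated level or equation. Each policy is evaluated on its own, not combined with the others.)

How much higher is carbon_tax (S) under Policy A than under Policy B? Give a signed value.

178

Policy A (A + 19):
  A = 105 + 19 = 124
  S = 214 + 2·124 = 462
Policy B (A := 35):
  A = 35
  S = 214 + 2·35 = 284
S: 462 − 284 = 178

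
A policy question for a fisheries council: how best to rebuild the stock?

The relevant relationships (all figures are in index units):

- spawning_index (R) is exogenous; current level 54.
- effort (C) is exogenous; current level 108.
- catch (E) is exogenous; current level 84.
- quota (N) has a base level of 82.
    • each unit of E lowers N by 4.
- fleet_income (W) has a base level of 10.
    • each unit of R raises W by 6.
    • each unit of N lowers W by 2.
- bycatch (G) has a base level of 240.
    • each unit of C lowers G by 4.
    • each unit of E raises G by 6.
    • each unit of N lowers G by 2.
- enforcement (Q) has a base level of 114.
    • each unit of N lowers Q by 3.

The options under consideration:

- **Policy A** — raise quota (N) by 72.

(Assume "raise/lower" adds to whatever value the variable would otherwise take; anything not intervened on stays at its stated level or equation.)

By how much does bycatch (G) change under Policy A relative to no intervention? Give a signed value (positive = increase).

-144

Baseline:
  C = 108
  E = 84
  N = 82 − 4·84 = -254
  G = 240 − 4·108 + 6·84 − 2·(-254) = 820
Policy A (N + 72):
  C = 108
  E = 84
  N = 82 − 4·84 (+72 from intervention) = -182
  G = 240 − 4·108 + 6·84 − 2·(-182) = 676
Change in G: 676 − 820 = -144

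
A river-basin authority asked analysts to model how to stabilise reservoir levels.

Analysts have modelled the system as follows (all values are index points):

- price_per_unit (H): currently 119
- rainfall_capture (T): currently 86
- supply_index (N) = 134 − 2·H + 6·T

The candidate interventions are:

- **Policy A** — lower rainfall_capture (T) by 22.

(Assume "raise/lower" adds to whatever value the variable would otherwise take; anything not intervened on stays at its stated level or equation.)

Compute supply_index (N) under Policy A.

Policy A (T − 22):
  H = 119
  T = 86 − 22 = 64
  N = 134 − 2·119 + 6·64 = 280

280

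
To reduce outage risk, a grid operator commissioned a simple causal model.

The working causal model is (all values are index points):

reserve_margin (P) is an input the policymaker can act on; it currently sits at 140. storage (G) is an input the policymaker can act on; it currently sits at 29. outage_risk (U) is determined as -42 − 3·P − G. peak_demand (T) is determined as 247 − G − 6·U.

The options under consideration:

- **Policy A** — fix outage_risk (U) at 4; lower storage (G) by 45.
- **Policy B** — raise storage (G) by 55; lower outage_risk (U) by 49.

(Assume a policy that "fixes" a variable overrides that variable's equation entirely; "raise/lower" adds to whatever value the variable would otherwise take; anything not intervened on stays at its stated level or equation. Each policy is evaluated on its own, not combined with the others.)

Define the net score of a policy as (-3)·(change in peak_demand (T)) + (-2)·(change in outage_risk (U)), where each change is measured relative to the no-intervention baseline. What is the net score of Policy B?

-1499

Baseline:
  P = 140
  G = 29
  U = -42 − 3·140 − 29 = -491
  T = 247 − 29 − 6·(-491) = 3164
Policy B (G + 55, U − 49):
  P = 140
  G = 29 + 55 = 84
  U = -42 − 3·140 − 84 (−49 from intervention) = -595
  T = 247 − 84 − 6·(-595) = 3733
ΔT = 3733 − 3164 = 569; ΔU = -595 − (-491) = -104
Score = (-3)·569 + (-2)·(-104) = -1499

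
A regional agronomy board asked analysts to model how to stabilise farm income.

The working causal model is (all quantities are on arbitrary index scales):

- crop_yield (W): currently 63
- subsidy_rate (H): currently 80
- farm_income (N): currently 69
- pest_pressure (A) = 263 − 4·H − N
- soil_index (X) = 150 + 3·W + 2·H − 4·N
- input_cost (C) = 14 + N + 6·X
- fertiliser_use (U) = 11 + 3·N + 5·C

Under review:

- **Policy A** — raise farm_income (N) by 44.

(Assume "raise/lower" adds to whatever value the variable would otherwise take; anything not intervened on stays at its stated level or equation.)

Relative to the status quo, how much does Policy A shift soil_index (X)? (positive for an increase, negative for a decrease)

Baseline:
  W = 63
  H = 80
  N = 69
  X = 150 + 3·63 + 2·80 − 4·69 = 223
Policy A (N + 44):
  W = 63
  H = 80
  N = 69 + 44 = 113
  X = 150 + 3·63 + 2·80 − 4·113 = 47
Change in X: 47 − 223 = -176

-176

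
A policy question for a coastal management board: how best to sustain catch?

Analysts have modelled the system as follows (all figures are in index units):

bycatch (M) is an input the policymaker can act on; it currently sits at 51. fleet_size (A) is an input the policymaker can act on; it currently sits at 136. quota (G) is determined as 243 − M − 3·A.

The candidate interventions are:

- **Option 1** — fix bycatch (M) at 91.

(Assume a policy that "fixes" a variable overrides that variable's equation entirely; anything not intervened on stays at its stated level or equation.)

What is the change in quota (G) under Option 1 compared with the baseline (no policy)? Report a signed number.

-40

Baseline:
  M = 51
  A = 136
  G = 243 − 51 − 3·136 = -216
Option 1 (M := 91):
  M = 91
  A = 136
  G = 243 − 91 − 3·136 = -256
Change in G: -256 − (-216) = -40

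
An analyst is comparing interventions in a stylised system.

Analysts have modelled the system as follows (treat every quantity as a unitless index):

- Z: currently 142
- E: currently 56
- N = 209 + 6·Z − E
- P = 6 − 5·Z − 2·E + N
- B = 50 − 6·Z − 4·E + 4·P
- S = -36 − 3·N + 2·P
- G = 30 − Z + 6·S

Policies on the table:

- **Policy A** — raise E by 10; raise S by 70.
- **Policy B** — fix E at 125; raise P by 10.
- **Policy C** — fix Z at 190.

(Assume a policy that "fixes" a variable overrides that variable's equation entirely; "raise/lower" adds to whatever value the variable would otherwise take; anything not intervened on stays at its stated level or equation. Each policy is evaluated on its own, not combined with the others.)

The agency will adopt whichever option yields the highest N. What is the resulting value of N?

Policy A (E + 10, S + 70):
  Z = 142
  E = 56 + 10 = 66
  N = 209 + 6·142 − 66 = 995
Policy B (E := 125, P + 10):
  Z = 142
  E = 125
  N = 209 + 6·142 − 125 = 936
Policy C (Z := 190):
  Z = 190
  E = 56
  N = 209 + 6·190 − 56 = 1293
Comparing — Policy A: N=995, Policy B: N=936, Policy C: N=1293. Highest is 1293 (Policy C).

1293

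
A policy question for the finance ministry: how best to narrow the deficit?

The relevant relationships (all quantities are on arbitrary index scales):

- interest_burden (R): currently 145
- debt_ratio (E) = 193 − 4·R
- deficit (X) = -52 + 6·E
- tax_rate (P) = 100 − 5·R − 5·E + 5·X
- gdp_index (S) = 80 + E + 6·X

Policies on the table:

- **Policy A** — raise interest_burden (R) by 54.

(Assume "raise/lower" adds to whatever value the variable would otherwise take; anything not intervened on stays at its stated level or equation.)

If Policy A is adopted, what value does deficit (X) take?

-3670

Policy A (R + 54):
  R = 145 + 54 = 199
  E = 193 − 4·199 = -603
  X = -52 + 6·(-603) = -3670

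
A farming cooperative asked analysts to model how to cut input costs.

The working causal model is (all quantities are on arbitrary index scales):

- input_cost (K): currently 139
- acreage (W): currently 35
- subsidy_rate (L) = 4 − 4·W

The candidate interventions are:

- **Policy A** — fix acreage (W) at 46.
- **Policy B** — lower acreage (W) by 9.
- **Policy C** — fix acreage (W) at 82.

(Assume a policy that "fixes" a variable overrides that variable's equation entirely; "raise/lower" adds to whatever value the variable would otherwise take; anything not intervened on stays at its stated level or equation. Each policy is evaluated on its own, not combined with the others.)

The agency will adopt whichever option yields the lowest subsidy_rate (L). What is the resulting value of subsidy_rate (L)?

-324

Policy A (W := 46):
  W = 46
  L = 4 − 4·46 = -180
Policy B (W − 9):
  W = 35 − 9 = 26
  L = 4 − 4·26 = -100
Policy C (W := 82):
  W = 82
  L = 4 − 4·82 = -324
Comparing — Policy A: L=-180, Policy B: L=-100, Policy C: L=-324. Lowest is -324 (Policy C).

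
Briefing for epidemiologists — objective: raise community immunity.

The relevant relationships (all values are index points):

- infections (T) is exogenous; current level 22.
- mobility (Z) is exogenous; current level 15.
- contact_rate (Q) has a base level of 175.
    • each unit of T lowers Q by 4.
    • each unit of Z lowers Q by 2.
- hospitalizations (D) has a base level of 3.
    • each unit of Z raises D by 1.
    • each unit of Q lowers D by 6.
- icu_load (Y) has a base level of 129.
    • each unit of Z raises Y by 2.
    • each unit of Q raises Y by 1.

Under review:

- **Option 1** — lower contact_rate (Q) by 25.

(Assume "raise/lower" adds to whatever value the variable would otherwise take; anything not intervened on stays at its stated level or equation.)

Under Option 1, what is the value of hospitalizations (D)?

-174

Option 1 (Q − 25):
  T = 22
  Z = 15
  Q = 175 − 4·22 − 2·15 (−25 from intervention) = 32
  D = 3 + 15 − 6·32 = -174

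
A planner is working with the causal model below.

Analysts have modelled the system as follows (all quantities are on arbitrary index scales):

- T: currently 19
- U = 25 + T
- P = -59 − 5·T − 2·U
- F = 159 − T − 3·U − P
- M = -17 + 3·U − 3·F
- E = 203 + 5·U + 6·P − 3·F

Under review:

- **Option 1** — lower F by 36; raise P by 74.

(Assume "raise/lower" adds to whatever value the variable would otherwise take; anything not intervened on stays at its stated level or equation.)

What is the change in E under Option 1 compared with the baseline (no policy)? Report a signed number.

Baseline:
  T = 19
  U = 25 + 19 = 44
  P = -59 − 5·19 − 2·44 = -242
  F = 159 − 19 − 3·44 − (-242) = 250
  E = 203 + 5·44 + 6·(-242) − 3·250 = -1779
Option 1 (F − 36, P + 74):
  T = 19
  U = 25 + 19 = 44
  P = -59 − 5·19 − 2·44 (+74 from intervention) = -168
  F = 159 − 19 − 3·44 − (-168) (−36 from intervention) = 140
  E = 203 + 5·44 + 6·(-168) − 3·140 = -1005
Change in E: -1005 − (-1779) = 774

774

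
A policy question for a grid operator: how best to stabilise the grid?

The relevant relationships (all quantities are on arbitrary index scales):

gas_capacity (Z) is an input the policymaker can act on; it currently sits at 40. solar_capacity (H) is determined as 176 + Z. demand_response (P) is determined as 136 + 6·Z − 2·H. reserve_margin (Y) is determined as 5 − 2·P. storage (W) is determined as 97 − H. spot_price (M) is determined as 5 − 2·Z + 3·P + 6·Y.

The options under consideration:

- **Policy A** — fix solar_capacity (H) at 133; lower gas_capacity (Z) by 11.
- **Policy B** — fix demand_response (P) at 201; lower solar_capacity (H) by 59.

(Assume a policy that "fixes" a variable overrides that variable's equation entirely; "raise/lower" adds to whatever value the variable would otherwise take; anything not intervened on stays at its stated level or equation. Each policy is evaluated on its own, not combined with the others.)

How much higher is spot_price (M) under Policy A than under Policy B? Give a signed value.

1435

Policy A (H := 133, Z − 11):
  Z = 40 − 11 = 29
  H = 133
  P = 136 + 6·29 − 2·133 = 44
  Y = 5 − 2·44 = -83
  M = 5 − 2·29 + 3·44 + 6·(-83) = -419
Policy B (P := 201, H − 59):
  Z = 40
  H = 176 + 40 (−59 from intervention) = 157
  P = 201
  Y = 5 − 2·201 = -397
  M = 5 − 2·40 + 3·201 + 6·(-397) = -1854
M: -419 − (-1854) = 1435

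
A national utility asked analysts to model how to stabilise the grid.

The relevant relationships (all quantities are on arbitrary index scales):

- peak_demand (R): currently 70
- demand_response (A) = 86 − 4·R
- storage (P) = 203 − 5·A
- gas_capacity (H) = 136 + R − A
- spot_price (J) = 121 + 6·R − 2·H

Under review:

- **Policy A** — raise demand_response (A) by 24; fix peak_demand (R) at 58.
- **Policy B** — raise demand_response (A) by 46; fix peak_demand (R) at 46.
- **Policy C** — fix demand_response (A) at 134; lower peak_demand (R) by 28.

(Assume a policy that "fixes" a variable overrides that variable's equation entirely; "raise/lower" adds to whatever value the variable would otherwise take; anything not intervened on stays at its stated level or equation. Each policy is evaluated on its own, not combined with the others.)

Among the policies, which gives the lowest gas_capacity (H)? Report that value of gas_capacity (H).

44

Policy A (A + 24, R := 58):
  R = 58
  A = 86 − 4·58 (+24 from intervention) = -122
  H = 136 + 58 − (-122) = 316
Policy B (A + 46, R := 46):
  R = 46
  A = 86 − 4·46 (+46 from intervention) = -52
  H = 136 + 46 − (-52) = 234
Policy C (A := 134, R − 28):
  R = 70 − 28 = 42
  A = 134
  H = 136 + 42 − 134 = 44
Comparing — Policy A: H=316, Policy B: H=234, Policy C: H=44. Lowest is 44 (Policy C).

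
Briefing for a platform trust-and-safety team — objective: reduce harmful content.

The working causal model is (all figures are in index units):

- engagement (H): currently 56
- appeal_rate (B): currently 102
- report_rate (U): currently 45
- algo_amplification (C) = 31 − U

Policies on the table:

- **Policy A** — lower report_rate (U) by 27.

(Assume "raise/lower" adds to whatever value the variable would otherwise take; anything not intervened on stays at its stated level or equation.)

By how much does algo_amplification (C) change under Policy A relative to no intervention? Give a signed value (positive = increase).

27

Baseline:
  U = 45
  C = 31 − 45 = -14
Policy A (U − 27):
  U = 45 − 27 = 18
  C = 31 − 18 = 13
Change in C: 13 − (-14) = 27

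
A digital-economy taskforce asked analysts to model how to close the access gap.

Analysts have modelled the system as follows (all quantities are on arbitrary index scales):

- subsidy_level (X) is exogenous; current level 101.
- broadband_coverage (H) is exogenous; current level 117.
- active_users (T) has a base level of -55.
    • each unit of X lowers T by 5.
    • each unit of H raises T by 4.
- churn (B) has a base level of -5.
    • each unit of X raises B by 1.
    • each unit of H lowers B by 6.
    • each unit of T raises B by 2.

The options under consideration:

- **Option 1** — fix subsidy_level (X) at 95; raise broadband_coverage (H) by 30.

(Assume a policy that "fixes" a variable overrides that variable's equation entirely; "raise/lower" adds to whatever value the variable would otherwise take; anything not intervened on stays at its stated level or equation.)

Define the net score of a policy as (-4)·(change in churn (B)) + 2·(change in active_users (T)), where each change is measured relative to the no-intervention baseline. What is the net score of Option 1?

Baseline:
  X = 101
  H = 117
  T = -55 − 5·101 + 4·117 = -92
  B = -5 + 101 − 6·117 + 2·(-92) = -790
Option 1 (X := 95, H + 30):
  X = 95
  H = 117 + 30 = 147
  T = -55 − 5·95 + 4·147 = 58
  B = -5 + 95 − 6·147 + 2·58 = -676
ΔB = -676 − (-790) = 114; ΔT = 58 − (-92) = 150
Score = (-4)·114 + 2·150 = -156

-156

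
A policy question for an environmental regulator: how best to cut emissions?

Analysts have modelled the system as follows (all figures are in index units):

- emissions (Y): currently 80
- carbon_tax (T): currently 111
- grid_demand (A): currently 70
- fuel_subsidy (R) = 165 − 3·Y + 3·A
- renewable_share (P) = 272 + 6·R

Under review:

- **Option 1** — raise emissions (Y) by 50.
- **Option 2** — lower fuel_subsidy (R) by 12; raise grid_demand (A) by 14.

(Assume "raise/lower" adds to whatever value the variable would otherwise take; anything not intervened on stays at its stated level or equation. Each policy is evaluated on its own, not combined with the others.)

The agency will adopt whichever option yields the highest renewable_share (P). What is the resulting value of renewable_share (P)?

1262

Option 1 (Y + 50):
  Y = 80 + 50 = 130
  A = 70
  R = 165 − 3·130 + 3·70 = -15
  P = 272 + 6·(-15) = 182
Option 2 (R − 12, A + 14):
  Y = 80
  A = 70 + 14 = 84
  R = 165 − 3·80 + 3·84 (−12 from intervention) = 165
  P = 272 + 6·165 = 1262
Comparing — Option 1: P=182, Option 2: P=1262. Highest is 1262 (Option 2).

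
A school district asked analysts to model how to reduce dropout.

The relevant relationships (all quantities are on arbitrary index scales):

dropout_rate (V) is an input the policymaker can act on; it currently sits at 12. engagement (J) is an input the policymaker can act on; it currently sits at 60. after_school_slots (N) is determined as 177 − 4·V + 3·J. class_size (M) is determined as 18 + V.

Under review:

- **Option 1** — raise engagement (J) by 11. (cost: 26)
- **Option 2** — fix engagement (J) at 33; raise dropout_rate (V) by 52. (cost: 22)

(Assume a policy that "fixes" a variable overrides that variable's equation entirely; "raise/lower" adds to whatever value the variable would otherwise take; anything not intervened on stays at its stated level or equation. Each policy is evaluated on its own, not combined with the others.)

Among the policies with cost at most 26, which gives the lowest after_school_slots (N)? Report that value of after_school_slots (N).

Option 1 (J + 11):
  V = 12
  J = 60 + 11 = 71
  N = 177 − 4·12 + 3·71 = 342
Option 2 (J := 33, V + 52):
  V = 12 + 52 = 64
  J = 33
  N = 177 − 4·64 + 3·33 = 20
Comparing — Option 1: N=342, Option 2: N=20. Lowest is 20 (Option 2).

20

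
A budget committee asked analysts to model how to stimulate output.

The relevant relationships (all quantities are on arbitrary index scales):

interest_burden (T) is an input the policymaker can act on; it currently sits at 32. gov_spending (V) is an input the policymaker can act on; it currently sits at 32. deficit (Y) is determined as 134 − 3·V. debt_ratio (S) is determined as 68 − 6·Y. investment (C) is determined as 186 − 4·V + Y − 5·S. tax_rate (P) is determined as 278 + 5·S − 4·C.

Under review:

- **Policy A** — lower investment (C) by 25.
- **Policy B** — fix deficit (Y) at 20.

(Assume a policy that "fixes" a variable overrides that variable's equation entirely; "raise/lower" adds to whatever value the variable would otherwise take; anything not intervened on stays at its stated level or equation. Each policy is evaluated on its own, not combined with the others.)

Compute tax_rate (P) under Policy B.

Policy B (Y := 20):
  V = 32
  Y = 20
  S = 68 − 6·20 = -52
  C = 186 − 4·32 + 20 − 5·(-52) = 338
  P = 278 + 5·(-52) − 4·338 = -1334

-1334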